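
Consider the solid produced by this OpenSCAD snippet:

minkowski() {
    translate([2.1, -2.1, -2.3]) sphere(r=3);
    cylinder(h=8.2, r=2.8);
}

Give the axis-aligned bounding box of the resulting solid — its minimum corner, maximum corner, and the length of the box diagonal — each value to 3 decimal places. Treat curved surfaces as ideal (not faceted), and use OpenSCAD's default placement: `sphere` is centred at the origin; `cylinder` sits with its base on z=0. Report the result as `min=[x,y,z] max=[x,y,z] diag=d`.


A = translate([2.1, -2.1, -2.3]) sphere(r=3) → bbox [-0.9,-5.1,-5.3] .. [5.1,0.9,0.7]
B = cylinder(h=8.2, r=2.8) → bbox [-2.8,-2.8,0] .. [2.8,2.8,8.2]
lo = A.lo+B.lo = [-0.9-2.8, -5.1-2.8, -5.3+0] = [-3.700,-7.900,-5.300]
hi = A.hi+B.hi = [5.1+2.8, 0.9+2.8, 0.7+8.2] = [7.900,3.700,8.900]
diag = √(11.6²+11.6²+14.2²) = √470.76 = 21.697

min=[-3.700,-7.900,-5.300] max=[7.900,3.700,8.900] diag=21.697


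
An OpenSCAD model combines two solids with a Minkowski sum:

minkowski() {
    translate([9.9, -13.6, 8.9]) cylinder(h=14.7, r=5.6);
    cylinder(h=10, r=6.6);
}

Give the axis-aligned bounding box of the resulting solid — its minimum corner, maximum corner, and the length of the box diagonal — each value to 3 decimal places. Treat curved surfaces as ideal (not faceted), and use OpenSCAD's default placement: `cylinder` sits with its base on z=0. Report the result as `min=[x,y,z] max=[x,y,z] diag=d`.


A = translate([9.9, -13.6, 8.9]) cylinder(h=14.7, r=5.6) → bbox [4.3,-19.2,8.9] .. [15.5,-8,23.6]
B = cylinder(h=10, r=6.6) → bbox [-6.6,-6.6,0] .. [6.6,6.6,10]
lo = A.lo+B.lo = [4.3-6.6, -19.2-6.6, 8.9+0] = [-2.300,-25.800,8.900]
hi = A.hi+B.hi = [15.5+6.6, -8+6.6, 23.6+10] = [22.100,-1.400,33.600]
diag = √(24.4²+24.4²+24.7²) = √1800.81 = 42.436

min=[-2.300,-25.800,8.900] max=[22.100,-1.400,33.600] diag=42.436


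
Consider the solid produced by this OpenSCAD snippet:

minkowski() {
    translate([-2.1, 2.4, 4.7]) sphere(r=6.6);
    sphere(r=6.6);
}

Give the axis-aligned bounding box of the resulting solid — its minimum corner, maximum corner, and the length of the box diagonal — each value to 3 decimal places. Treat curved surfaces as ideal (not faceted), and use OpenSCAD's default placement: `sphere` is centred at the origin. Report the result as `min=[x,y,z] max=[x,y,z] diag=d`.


A = translate([-2.1, 2.4, 4.7]) sphere(r=6.6) → bbox [-8.7,-4.2,-1.9] .. [4.5,9,11.3]
B = sphere(r=6.6) → bbox [-6.6,-6.6,-6.6] .. [6.6,6.6,6.6]
lo = A.lo+B.lo = [-8.7-6.6, -4.2-6.6, -1.9-6.6] = [-15.300,-10.800,-8.500]
hi = A.hi+B.hi = [4.5+6.6, 9+6.6, 11.3+6.6] = [11.100,15.600,17.900]
diag = √(26.4²+26.4²+26.4²) = √2090.88 = 45.726

min=[-15.300,-10.800,-8.500] max=[11.100,15.600,17.900] diag=45.726


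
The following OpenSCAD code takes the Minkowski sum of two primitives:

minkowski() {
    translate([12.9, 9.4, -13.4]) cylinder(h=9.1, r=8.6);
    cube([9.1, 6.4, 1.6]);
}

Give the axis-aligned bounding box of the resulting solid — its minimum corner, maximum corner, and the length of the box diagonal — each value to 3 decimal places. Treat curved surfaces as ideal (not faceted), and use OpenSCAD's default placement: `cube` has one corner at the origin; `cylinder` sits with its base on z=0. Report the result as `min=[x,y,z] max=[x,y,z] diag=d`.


min=[4.300,0.800,-13.400] max=[30.600,24.400,-2.700] diag=36.921

A = translate([12.9, 9.4, -13.4]) cylinder(h=9.1, r=8.6) → bbox [4.3,0.8,-13.4] .. [21.5,18,-4.3]
B = cube([9.1, 6.4, 1.6]) → bbox [0,0,0] .. [9.1,6.4,1.6]
lo = A.lo+B.lo = [4.3+0, 0.8+0, -13.4+0] = [4.300,0.800,-13.400]
hi = A.hi+B.hi = [21.5+9.1, 18+6.4, -4.3+1.6] = [30.600,24.400,-2.700]
diag = √(26.3²+23.6²+10.7²) = √1363.14 = 36.921


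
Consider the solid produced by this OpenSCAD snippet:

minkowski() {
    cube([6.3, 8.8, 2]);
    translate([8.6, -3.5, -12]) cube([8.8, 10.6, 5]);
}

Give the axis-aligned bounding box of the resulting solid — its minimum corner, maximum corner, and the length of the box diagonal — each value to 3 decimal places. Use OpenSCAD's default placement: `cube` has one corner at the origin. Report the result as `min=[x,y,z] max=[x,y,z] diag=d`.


A = translate([8.6, -3.5, -12]) cube([8.8, 10.6, 5]) → bbox [8.6,-3.5,-12] .. [17.4,7.1,-7]
B = cube([6.3, 8.8, 2]) → bbox [0,0,0] .. [6.3,8.8,2]
lo = A.lo+B.lo = [8.6+0, -3.5+0, -12+0] = [8.600,-3.500,-12.000]
hi = A.hi+B.hi = [17.4+6.3, 7.1+8.8, -7+2] = [23.700,15.900,-5.000]
diag = √(15.1²+19.4²+7²) = √653.37 = 25.561

min=[8.600,-3.500,-12.000] max=[23.700,15.900,-5.000] diag=25.561


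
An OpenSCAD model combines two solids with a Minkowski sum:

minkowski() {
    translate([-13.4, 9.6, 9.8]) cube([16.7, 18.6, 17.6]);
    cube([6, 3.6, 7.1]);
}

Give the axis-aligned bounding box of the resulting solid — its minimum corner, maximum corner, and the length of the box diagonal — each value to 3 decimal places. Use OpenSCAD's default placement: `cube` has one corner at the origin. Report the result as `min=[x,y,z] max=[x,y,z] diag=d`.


A = translate([-13.4, 9.6, 9.8]) cube([16.7, 18.6, 17.6]) → bbox [-13.4,9.6,9.8] .. [3.3,28.2,27.4]
B = cube([6, 3.6, 7.1]) → bbox [0,0,0] .. [6,3.6,7.1]
lo = A.lo+B.lo = [-13.4+0, 9.6+0, 9.8+0] = [-13.400,9.600,9.800]
hi = A.hi+B.hi = [3.3+6, 28.2+3.6, 27.4+7.1] = [9.300,31.800,34.500]
diag = √(22.7²+22.2²+24.7²) = √1618.22 = 40.227

min=[-13.400,9.600,9.800] max=[9.300,31.800,34.500] diag=40.227


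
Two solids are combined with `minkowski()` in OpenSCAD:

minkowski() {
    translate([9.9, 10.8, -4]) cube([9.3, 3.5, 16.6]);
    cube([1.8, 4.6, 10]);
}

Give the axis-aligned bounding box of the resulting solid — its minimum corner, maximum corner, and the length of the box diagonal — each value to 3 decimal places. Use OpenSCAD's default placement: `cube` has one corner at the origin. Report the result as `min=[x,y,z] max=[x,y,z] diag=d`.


min=[9.900,10.800,-4.000] max=[21.000,18.900,22.600] diag=29.940

A = translate([9.9, 10.8, -4]) cube([9.3, 3.5, 16.6]) → bbox [9.9,10.8,-4] .. [19.2,14.3,12.6]
B = cube([1.8, 4.6, 10]) → bbox [0,0,0] .. [1.8,4.6,10]
lo = A.lo+B.lo = [9.9+0, 10.8+0, -4+0] = [9.900,10.800,-4.000]
hi = A.hi+B.hi = [19.2+1.8, 14.3+4.6, 12.6+10] = [21.000,18.900,22.600]
diag = √(11.1²+8.1²+26.6²) = √896.38 = 29.940


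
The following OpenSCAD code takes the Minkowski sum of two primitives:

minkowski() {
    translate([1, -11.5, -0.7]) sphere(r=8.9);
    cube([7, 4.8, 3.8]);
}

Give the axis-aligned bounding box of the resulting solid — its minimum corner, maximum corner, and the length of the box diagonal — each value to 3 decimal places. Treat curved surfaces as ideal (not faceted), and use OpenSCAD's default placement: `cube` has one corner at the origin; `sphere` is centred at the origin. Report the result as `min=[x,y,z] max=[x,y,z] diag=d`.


min=[-7.900,-20.400,-9.600] max=[16.900,2.200,12.000] diag=39.904

A = translate([1, -11.5, -0.7]) sphere(r=8.9) → bbox [-7.9,-20.4,-9.6] .. [9.9,-2.6,8.2]
B = cube([7, 4.8, 3.8]) → bbox [0,0,0] .. [7,4.8,3.8]
lo = A.lo+B.lo = [-7.9+0, -20.4+0, -9.6+0] = [-7.900,-20.400,-9.600]
hi = A.hi+B.hi = [9.9+7, -2.6+4.8, 8.2+3.8] = [16.900,2.200,12.000]
diag = √(24.8²+22.6²+21.6²) = √1592.36 = 39.904


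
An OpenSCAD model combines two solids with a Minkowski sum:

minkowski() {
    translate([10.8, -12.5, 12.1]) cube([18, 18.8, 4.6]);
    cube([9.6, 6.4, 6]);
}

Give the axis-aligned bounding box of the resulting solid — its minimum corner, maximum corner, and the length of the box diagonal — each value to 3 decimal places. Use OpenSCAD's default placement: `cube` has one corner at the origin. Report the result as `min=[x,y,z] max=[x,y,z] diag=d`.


A = translate([10.8, -12.5, 12.1]) cube([18, 18.8, 4.6]) → bbox [10.8,-12.5,12.1] .. [28.8,6.3,16.7]
B = cube([9.6, 6.4, 6]) → bbox [0,0,0] .. [9.6,6.4,6]
lo = A.lo+B.lo = [10.8+0, -12.5+0, 12.1+0] = [10.800,-12.500,12.100]
hi = A.hi+B.hi = [28.8+9.6, 6.3+6.4, 16.7+6] = [38.400,12.700,22.700]
diag = √(27.6²+25.2²+10.6²) = √1509.16 = 38.848

min=[10.800,-12.500,12.100] max=[38.400,12.700,22.700] diag=38.848


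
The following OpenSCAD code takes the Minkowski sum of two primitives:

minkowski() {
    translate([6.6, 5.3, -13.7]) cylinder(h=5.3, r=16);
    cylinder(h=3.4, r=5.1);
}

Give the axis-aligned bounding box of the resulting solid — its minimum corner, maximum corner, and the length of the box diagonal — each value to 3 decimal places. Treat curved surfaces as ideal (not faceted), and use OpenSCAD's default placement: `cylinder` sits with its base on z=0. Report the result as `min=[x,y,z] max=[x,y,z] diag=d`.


min=[-14.500,-15.800,-13.700] max=[27.700,26.400,-5.000] diag=60.311

A = translate([6.6, 5.3, -13.7]) cylinder(h=5.3, r=16) → bbox [-9.4,-10.7,-13.7] .. [22.6,21.3,-8.4]
B = cylinder(h=3.4, r=5.1) → bbox [-5.1,-5.1,0] .. [5.1,5.1,3.4]
lo = A.lo+B.lo = [-9.4-5.1, -10.7-5.1, -13.7+0] = [-14.500,-15.800,-13.700]
hi = A.hi+B.hi = [22.6+5.1, 21.3+5.1, -8.4+3.4] = [27.700,26.400,-5.000]
diag = √(42.2²+42.2²+8.7²) = √3637.37 = 60.311


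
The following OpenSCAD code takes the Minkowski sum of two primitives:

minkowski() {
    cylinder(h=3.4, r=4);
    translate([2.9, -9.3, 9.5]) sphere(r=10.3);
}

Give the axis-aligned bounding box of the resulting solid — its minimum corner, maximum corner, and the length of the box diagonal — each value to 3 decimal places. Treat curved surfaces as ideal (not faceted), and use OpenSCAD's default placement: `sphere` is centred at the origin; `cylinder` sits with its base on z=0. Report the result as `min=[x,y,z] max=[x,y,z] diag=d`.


A = translate([2.9, -9.3, 9.5]) sphere(r=10.3) → bbox [-7.4,-19.6,-0.8] .. [13.2,1,19.8]
B = cylinder(h=3.4, r=4) → bbox [-4,-4,0] .. [4,4,3.4]
lo = A.lo+B.lo = [-7.4-4, -19.6-4, -0.8+0] = [-11.400,-23.600,-0.800]
hi = A.hi+B.hi = [13.2+4, 1+4, 19.8+3.4] = [17.200,5.000,23.200]
diag = √(28.6²+28.6²+24²) = √2211.92 = 47.031

min=[-11.400,-23.600,-0.800] max=[17.200,5.000,23.200] diag=47.031


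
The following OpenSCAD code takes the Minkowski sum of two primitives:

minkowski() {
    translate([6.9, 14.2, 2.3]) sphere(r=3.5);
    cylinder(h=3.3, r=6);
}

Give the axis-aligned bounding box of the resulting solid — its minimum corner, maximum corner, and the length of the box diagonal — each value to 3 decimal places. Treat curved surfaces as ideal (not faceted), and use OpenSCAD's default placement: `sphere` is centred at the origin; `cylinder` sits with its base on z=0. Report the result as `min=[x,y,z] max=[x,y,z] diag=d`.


min=[-2.600,4.700,-1.200] max=[16.400,23.700,9.100] diag=28.777

A = translate([6.9, 14.2, 2.3]) sphere(r=3.5) → bbox [3.4,10.7,-1.2] .. [10.4,17.7,5.8]
B = cylinder(h=3.3, r=6) → bbox [-6,-6,0] .. [6,6,3.3]
lo = A.lo+B.lo = [3.4-6, 10.7-6, -1.2+0] = [-2.600,4.700,-1.200]
hi = A.hi+B.hi = [10.4+6, 17.7+6, 5.8+3.3] = [16.400,23.700,9.100]
diag = √(19²+19²+10.3²) = √828.09 = 28.777


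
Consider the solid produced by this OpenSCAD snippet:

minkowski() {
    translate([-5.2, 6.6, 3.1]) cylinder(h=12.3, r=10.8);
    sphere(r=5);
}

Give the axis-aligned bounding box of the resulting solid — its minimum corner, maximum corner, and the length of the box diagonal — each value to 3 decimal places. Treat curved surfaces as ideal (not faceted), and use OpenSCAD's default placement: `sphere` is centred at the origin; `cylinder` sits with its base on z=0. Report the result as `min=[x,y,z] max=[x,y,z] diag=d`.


A = translate([-5.2, 6.6, 3.1]) cylinder(h=12.3, r=10.8) → bbox [-16,-4.2,3.1] .. [5.6,17.4,15.4]
B = sphere(r=5) → bbox [-5,-5,-5] .. [5,5,5]
lo = A.lo+B.lo = [-16-5, -4.2-5, 3.1-5] = [-21.000,-9.200,-1.900]
hi = A.hi+B.hi = [5.6+5, 17.4+5, 15.4+5] = [10.600,22.400,20.400]
diag = √(31.6²+31.6²+22.3²) = √2494.41 = 49.944

min=[-21.000,-9.200,-1.900] max=[10.600,22.400,20.400] diag=49.944


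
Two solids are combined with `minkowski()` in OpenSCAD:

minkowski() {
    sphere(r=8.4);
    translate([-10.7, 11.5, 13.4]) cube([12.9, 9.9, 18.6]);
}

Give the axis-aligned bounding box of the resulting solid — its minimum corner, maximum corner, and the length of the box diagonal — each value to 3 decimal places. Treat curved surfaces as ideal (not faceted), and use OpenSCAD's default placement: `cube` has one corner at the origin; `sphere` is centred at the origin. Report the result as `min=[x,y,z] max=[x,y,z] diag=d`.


A = translate([-10.7, 11.5, 13.4]) cube([12.9, 9.9, 18.6]) → bbox [-10.7,11.5,13.4] .. [2.2,21.4,32]
B = sphere(r=8.4) → bbox [-8.4,-8.4,-8.4] .. [8.4,8.4,8.4]
lo = A.lo+B.lo = [-10.7-8.4, 11.5-8.4, 13.4-8.4] = [-19.100,3.100,5.000]
hi = A.hi+B.hi = [2.2+8.4, 21.4+8.4, 32+8.4] = [10.600,29.800,40.400]
diag = √(29.7²+26.7²+35.4²) = √2848.14 = 53.368

min=[-19.100,3.100,5.000] max=[10.600,29.800,40.400] diag=53.368


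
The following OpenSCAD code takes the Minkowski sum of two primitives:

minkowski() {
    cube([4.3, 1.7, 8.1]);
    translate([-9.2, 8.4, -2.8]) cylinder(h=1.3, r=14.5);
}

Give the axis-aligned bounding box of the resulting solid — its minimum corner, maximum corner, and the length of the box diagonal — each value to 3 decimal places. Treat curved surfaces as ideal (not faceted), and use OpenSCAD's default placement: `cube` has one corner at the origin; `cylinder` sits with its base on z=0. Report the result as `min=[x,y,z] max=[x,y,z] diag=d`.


min=[-23.700,-6.100,-2.800] max=[9.600,24.600,6.600] diag=46.257

A = translate([-9.2, 8.4, -2.8]) cylinder(h=1.3, r=14.5) → bbox [-23.7,-6.1,-2.8] .. [5.3,22.9,-1.5]
B = cube([4.3, 1.7, 8.1]) → bbox [0,0,0] .. [4.3,1.7,8.1]
lo = A.lo+B.lo = [-23.7+0, -6.1+0, -2.8+0] = [-23.700,-6.100,-2.800]
hi = A.hi+B.hi = [5.3+4.3, 22.9+1.7, -1.5+8.1] = [9.600,24.600,6.600]
diag = √(33.3²+30.7²+9.4²) = √2139.74 = 46.257


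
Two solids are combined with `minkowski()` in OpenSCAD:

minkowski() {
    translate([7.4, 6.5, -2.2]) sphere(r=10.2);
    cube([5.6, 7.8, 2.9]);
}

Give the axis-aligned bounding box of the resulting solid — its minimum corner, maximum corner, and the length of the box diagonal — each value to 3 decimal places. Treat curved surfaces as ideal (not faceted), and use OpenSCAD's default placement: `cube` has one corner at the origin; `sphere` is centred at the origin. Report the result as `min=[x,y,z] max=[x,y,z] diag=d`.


A = translate([7.4, 6.5, -2.2]) sphere(r=10.2) → bbox [-2.8,-3.7,-12.4] .. [17.6,16.7,8]
B = cube([5.6, 7.8, 2.9]) → bbox [0,0,0] .. [5.6,7.8,2.9]
lo = A.lo+B.lo = [-2.8+0, -3.7+0, -12.4+0] = [-2.800,-3.700,-12.400]
hi = A.hi+B.hi = [17.6+5.6, 16.7+7.8, 8+2.9] = [23.200,24.500,10.900]
diag = √(26²+28.2²+23.3²) = √2014.13 = 44.879

min=[-2.800,-3.700,-12.400] max=[23.200,24.500,10.900] diag=44.879


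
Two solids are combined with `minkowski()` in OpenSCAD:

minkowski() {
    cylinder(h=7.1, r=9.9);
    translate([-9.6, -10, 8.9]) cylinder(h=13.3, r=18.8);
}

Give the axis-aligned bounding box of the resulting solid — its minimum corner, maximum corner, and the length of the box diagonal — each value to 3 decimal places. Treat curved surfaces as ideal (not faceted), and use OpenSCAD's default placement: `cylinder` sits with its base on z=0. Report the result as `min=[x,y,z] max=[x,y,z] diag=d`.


A = translate([-9.6, -10, 8.9]) cylinder(h=13.3, r=18.8) → bbox [-28.4,-28.8,8.9] .. [9.2,8.8,22.2]
B = cylinder(h=7.1, r=9.9) → bbox [-9.9,-9.9,0] .. [9.9,9.9,7.1]
lo = A.lo+B.lo = [-28.4-9.9, -28.8-9.9, 8.9+0] = [-38.300,-38.700,8.900]
hi = A.hi+B.hi = [9.2+9.9, 8.8+9.9, 22.2+7.1] = [19.100,18.700,29.300]
diag = √(57.4²+57.4²+20.4²) = √7005.68 = 83.700

min=[-38.300,-38.700,8.900] max=[19.100,18.700,29.300] diag=83.700


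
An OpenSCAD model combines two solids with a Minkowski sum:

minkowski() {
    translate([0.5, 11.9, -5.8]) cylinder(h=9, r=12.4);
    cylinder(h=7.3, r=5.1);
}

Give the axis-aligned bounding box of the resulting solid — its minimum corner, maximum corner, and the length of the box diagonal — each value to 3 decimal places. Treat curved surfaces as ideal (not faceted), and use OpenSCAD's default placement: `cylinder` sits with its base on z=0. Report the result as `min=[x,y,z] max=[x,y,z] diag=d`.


A = translate([0.5, 11.9, -5.8]) cylinder(h=9, r=12.4) → bbox [-11.9,-0.5,-5.8] .. [12.9,24.3,3.2]
B = cylinder(h=7.3, r=5.1) → bbox [-5.1,-5.1,0] .. [5.1,5.1,7.3]
lo = A.lo+B.lo = [-11.9-5.1, -0.5-5.1, -5.8+0] = [-17.000,-5.600,-5.800]
hi = A.hi+B.hi = [12.9+5.1, 24.3+5.1, 3.2+7.3] = [18.000,29.400,10.500]
diag = √(35²+35²+16.3²) = √2715.69 = 52.112

min=[-17.000,-5.600,-5.800] max=[18.000,29.400,10.500] diag=52.112


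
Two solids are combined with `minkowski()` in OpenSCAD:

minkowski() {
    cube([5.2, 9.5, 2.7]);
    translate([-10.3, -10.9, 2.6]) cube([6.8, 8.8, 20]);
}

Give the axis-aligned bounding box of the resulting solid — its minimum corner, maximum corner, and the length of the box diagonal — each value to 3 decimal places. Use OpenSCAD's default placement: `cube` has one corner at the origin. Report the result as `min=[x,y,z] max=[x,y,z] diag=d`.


A = translate([-10.3, -10.9, 2.6]) cube([6.8, 8.8, 20]) → bbox [-10.3,-10.9,2.6] .. [-3.5,-2.1,22.6]
B = cube([5.2, 9.5, 2.7]) → bbox [0,0,0] .. [5.2,9.5,2.7]
lo = A.lo+B.lo = [-10.3+0, -10.9+0, 2.6+0] = [-10.300,-10.900,2.600]
hi = A.hi+B.hi = [-3.5+5.2, -2.1+9.5, 22.6+2.7] = [1.700,7.400,25.300]
diag = √(12²+18.3²+22.7²) = √994.18 = 31.531

min=[-10.300,-10.900,2.600] max=[1.700,7.400,25.300] diag=31.531


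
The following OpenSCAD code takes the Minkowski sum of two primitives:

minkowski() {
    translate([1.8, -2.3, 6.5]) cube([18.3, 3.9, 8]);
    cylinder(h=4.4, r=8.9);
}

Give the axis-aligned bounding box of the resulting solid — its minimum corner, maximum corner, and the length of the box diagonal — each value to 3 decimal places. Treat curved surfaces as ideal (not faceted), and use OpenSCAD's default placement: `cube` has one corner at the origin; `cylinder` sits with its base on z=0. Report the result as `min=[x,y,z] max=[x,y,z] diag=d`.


A = translate([1.8, -2.3, 6.5]) cube([18.3, 3.9, 8]) → bbox [1.8,-2.3,6.5] .. [20.1,1.6,14.5]
B = cylinder(h=4.4, r=8.9) → bbox [-8.9,-8.9,0] .. [8.9,8.9,4.4]
lo = A.lo+B.lo = [1.8-8.9, -2.3-8.9, 6.5+0] = [-7.100,-11.200,6.500]
hi = A.hi+B.hi = [20.1+8.9, 1.6+8.9, 14.5+4.4] = [29.000,10.500,18.900]
diag = √(36.1²+21.7²+12.4²) = √1927.86 = 43.907

min=[-7.100,-11.200,6.500] max=[29.000,10.500,18.900] diag=43.907


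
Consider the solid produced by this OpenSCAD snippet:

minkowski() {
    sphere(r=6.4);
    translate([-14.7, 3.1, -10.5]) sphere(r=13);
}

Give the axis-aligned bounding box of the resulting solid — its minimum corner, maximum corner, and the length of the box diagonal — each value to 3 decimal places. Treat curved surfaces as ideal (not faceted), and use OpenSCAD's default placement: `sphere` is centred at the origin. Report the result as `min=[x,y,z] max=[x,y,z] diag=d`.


min=[-34.100,-16.300,-29.900] max=[4.700,22.500,8.900] diag=67.204

A = translate([-14.7, 3.1, -10.5]) sphere(r=13) → bbox [-27.7,-9.9,-23.5] .. [-1.7,16.1,2.5]
B = sphere(r=6.4) → bbox [-6.4,-6.4,-6.4] .. [6.4,6.4,6.4]
lo = A.lo+B.lo = [-27.7-6.4, -9.9-6.4, -23.5-6.4] = [-34.100,-16.300,-29.900]
hi = A.hi+B.hi = [-1.7+6.4, 16.1+6.4, 2.5+6.4] = [4.700,22.500,8.900]
diag = √(38.8²+38.8²+38.8²) = √4516.32 = 67.204


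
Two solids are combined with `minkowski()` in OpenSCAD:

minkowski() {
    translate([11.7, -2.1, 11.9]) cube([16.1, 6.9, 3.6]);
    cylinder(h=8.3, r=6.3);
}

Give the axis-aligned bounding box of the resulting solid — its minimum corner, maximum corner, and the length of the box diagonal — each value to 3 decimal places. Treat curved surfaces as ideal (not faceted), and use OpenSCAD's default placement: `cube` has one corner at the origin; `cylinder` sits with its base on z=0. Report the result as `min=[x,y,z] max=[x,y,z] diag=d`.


A = translate([11.7, -2.1, 11.9]) cube([16.1, 6.9, 3.6]) → bbox [11.7,-2.1,11.9] .. [27.8,4.8,15.5]
B = cylinder(h=8.3, r=6.3) → bbox [-6.3,-6.3,0] .. [6.3,6.3,8.3]
lo = A.lo+B.lo = [11.7-6.3, -2.1-6.3, 11.9+0] = [5.400,-8.400,11.900]
hi = A.hi+B.hi = [27.8+6.3, 4.8+6.3, 15.5+8.3] = [34.100,11.100,23.800]
diag = √(28.7²+19.5²+11.9²) = √1345.55 = 36.682

min=[5.400,-8.400,11.900] max=[34.100,11.100,23.800] diag=36.682


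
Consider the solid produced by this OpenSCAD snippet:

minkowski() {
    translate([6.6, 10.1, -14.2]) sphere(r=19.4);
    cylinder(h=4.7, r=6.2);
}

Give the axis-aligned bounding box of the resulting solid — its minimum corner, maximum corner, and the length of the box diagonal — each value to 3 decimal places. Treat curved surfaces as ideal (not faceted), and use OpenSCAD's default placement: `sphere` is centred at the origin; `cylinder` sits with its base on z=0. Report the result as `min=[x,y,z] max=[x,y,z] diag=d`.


A = translate([6.6, 10.1, -14.2]) sphere(r=19.4) → bbox [-12.8,-9.3,-33.6] .. [26,29.5,5.2]
B = cylinder(h=4.7, r=6.2) → bbox [-6.2,-6.2,0] .. [6.2,6.2,4.7]
lo = A.lo+B.lo = [-12.8-6.2, -9.3-6.2, -33.6+0] = [-19.000,-15.500,-33.600]
hi = A.hi+B.hi = [26+6.2, 29.5+6.2, 5.2+4.7] = [32.200,35.700,9.900]
diag = √(51.2²+51.2²+43.5²) = √7135.13 = 84.470

min=[-19.000,-15.500,-33.600] max=[32.200,35.700,9.900] diag=84.470


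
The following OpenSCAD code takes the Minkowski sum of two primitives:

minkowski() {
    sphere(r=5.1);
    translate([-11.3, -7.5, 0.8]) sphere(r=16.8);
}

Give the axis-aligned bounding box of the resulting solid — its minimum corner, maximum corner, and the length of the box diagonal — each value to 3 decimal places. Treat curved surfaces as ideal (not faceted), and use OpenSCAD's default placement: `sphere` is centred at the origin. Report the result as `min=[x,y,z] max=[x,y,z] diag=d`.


A = translate([-11.3, -7.5, 0.8]) sphere(r=16.8) → bbox [-28.1,-24.3,-16] .. [5.5,9.3,17.6]
B = sphere(r=5.1) → bbox [-5.1,-5.1,-5.1] .. [5.1,5.1,5.1]
lo = A.lo+B.lo = [-28.1-5.1, -24.3-5.1, -16-5.1] = [-33.200,-29.400,-21.100]
hi = A.hi+B.hi = [5.5+5.1, 9.3+5.1, 17.6+5.1] = [10.600,14.400,22.700]
diag = √(43.8²+43.8²+43.8²) = √5755.32 = 75.864

min=[-33.200,-29.400,-21.100] max=[10.600,14.400,22.700] diag=75.864


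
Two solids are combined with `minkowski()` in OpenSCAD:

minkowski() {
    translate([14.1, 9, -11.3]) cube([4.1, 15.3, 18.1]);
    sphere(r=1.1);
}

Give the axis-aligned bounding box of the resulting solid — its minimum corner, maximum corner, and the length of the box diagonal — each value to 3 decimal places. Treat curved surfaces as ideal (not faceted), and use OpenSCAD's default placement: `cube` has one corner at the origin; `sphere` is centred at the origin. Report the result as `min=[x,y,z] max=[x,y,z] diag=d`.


A = translate([14.1, 9, -11.3]) cube([4.1, 15.3, 18.1]) → bbox [14.1,9,-11.3] .. [18.2,24.3,6.8]
B = sphere(r=1.1) → bbox [-1.1,-1.1,-1.1] .. [1.1,1.1,1.1]
lo = A.lo+B.lo = [14.1-1.1, 9-1.1, -11.3-1.1] = [13.000,7.900,-12.400]
hi = A.hi+B.hi = [18.2+1.1, 24.3+1.1, 6.8+1.1] = [19.300,25.400,7.900]
diag = √(6.3²+17.5²+20.3²) = √758.03 = 27.532

min=[13.000,7.900,-12.400] max=[19.300,25.400,7.900] diag=27.532


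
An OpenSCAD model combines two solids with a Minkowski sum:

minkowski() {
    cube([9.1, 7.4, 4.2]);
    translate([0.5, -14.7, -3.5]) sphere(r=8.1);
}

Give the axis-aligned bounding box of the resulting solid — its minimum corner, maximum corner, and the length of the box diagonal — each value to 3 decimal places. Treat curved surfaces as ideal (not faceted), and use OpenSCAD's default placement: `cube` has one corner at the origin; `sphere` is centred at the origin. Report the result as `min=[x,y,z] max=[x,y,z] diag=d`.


A = translate([0.5, -14.7, -3.5]) sphere(r=8.1) → bbox [-7.6,-22.8,-11.6] .. [8.6,-6.6,4.6]
B = cube([9.1, 7.4, 4.2]) → bbox [0,0,0] .. [9.1,7.4,4.2]
lo = A.lo+B.lo = [-7.6+0, -22.8+0, -11.6+0] = [-7.600,-22.800,-11.600]
hi = A.hi+B.hi = [8.6+9.1, -6.6+7.4, 4.6+4.2] = [17.700,0.800,8.800]
diag = √(25.3²+23.6²+20.4²) = √1613.21 = 40.165

min=[-7.600,-22.800,-11.600] max=[17.700,0.800,8.800] diag=40.165


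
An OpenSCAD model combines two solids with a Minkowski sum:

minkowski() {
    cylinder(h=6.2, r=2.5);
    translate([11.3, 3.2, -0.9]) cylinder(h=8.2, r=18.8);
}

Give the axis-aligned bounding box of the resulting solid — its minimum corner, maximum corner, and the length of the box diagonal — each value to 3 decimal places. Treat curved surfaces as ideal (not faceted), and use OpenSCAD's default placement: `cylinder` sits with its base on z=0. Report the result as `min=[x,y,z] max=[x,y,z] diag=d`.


min=[-10.000,-18.100,-0.900] max=[32.600,24.500,13.500] diag=61.943

A = translate([11.3, 3.2, -0.9]) cylinder(h=8.2, r=18.8) → bbox [-7.5,-15.6,-0.9] .. [30.1,22,7.3]
B = cylinder(h=6.2, r=2.5) → bbox [-2.5,-2.5,0] .. [2.5,2.5,6.2]
lo = A.lo+B.lo = [-7.5-2.5, -15.6-2.5, -0.9+0] = [-10.000,-18.100,-0.900]
hi = A.hi+B.hi = [30.1+2.5, 22+2.5, 7.3+6.2] = [32.600,24.500,13.500]
diag = √(42.6²+42.6²+14.4²) = √3836.88 = 61.943


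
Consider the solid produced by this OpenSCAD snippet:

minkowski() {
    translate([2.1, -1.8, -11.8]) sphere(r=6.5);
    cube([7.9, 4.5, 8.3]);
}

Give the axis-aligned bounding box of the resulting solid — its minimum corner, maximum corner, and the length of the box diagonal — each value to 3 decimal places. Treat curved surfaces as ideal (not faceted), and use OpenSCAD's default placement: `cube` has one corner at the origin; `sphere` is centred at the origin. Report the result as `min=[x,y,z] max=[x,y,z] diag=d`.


A = translate([2.1, -1.8, -11.8]) sphere(r=6.5) → bbox [-4.4,-8.3,-18.3] .. [8.6,4.7,-5.3]
B = cube([7.9, 4.5, 8.3]) → bbox [0,0,0] .. [7.9,4.5,8.3]
lo = A.lo+B.lo = [-4.4+0, -8.3+0, -18.3+0] = [-4.400,-8.300,-18.300]
hi = A.hi+B.hi = [8.6+7.9, 4.7+4.5, -5.3+8.3] = [16.500,9.200,3.000]
diag = √(20.9²+17.5²+21.3²) = √1196.75 = 34.594

min=[-4.400,-8.300,-18.300] max=[16.500,9.200,3.000] diag=34.594


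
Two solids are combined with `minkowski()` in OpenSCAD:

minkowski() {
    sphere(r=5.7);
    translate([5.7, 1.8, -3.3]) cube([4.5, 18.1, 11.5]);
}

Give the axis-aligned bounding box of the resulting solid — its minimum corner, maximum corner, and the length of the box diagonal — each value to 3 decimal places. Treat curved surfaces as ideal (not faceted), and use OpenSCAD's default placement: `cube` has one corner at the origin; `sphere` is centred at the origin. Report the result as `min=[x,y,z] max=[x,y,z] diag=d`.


min=[0.000,-3.900,-9.000] max=[15.900,25.600,13.900] diag=40.589

A = translate([5.7, 1.8, -3.3]) cube([4.5, 18.1, 11.5]) → bbox [5.7,1.8,-3.3] .. [10.2,19.9,8.2]
B = sphere(r=5.7) → bbox [-5.7,-5.7,-5.7] .. [5.7,5.7,5.7]
lo = A.lo+B.lo = [5.7-5.7, 1.8-5.7, -3.3-5.7] = [0.000,-3.900,-9.000]
hi = A.hi+B.hi = [10.2+5.7, 19.9+5.7, 8.2+5.7] = [15.900,25.600,13.900]
diag = √(15.9²+29.5²+22.9²) = √1647.47 = 40.589


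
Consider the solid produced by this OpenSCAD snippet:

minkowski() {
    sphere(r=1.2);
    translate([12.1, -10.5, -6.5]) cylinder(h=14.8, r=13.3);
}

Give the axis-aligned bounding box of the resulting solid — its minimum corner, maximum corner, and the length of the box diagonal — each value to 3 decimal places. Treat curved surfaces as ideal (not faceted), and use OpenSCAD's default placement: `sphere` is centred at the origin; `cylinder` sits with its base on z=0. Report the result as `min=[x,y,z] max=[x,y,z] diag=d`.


min=[-2.400,-25.000,-7.700] max=[26.600,4.000,9.500] diag=44.473

A = translate([12.1, -10.5, -6.5]) cylinder(h=14.8, r=13.3) → bbox [-1.2,-23.8,-6.5] .. [25.4,2.8,8.3]
B = sphere(r=1.2) → bbox [-1.2,-1.2,-1.2] .. [1.2,1.2,1.2]
lo = A.lo+B.lo = [-1.2-1.2, -23.8-1.2, -6.5-1.2] = [-2.400,-25.000,-7.700]
hi = A.hi+B.hi = [25.4+1.2, 2.8+1.2, 8.3+1.2] = [26.600,4.000,9.500]
diag = √(29²+29²+17.2²) = √1977.84 = 44.473


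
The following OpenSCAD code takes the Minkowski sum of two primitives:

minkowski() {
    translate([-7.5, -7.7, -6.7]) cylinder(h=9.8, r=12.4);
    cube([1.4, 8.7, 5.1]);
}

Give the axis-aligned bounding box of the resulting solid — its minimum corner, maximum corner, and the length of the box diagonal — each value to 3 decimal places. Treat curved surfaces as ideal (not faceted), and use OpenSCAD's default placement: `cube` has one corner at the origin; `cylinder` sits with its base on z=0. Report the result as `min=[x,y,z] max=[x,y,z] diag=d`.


A = translate([-7.5, -7.7, -6.7]) cylinder(h=9.8, r=12.4) → bbox [-19.9,-20.1,-6.7] .. [4.9,4.7,3.1]
B = cube([1.4, 8.7, 5.1]) → bbox [0,0,0] .. [1.4,8.7,5.1]
lo = A.lo+B.lo = [-19.9+0, -20.1+0, -6.7+0] = [-19.900,-20.100,-6.700]
hi = A.hi+B.hi = [4.9+1.4, 4.7+8.7, 3.1+5.1] = [6.300,13.400,8.200]
diag = √(26.2²+33.5²+14.9²) = √2030.7 = 45.063

min=[-19.900,-20.100,-6.700] max=[6.300,13.400,8.200] diag=45.063


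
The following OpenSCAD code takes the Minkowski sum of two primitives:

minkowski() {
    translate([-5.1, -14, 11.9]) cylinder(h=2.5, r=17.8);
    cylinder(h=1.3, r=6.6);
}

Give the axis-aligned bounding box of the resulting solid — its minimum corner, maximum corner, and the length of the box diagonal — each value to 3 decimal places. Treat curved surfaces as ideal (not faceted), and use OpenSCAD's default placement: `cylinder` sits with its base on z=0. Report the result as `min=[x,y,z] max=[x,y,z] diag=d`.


A = translate([-5.1, -14, 11.9]) cylinder(h=2.5, r=17.8) → bbox [-22.9,-31.8,11.9] .. [12.7,3.8,14.4]
B = cylinder(h=1.3, r=6.6) → bbox [-6.6,-6.6,0] .. [6.6,6.6,1.3]
lo = A.lo+B.lo = [-22.9-6.6, -31.8-6.6, 11.9+0] = [-29.500,-38.400,11.900]
hi = A.hi+B.hi = [12.7+6.6, 3.8+6.6, 14.4+1.3] = [19.300,10.400,15.700]
diag = √(48.8²+48.8²+3.8²) = √4777.32 = 69.118

min=[-29.500,-38.400,11.900] max=[19.300,10.400,15.700] diag=69.118


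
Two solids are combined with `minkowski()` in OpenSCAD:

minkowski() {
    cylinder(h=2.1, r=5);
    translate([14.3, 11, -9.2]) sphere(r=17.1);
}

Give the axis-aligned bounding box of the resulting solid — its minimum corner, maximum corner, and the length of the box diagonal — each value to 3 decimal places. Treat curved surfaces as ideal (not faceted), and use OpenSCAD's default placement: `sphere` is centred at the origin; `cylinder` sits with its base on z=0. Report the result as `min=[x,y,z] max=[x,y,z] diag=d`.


A = translate([14.3, 11, -9.2]) sphere(r=17.1) → bbox [-2.8,-6.1,-26.3] .. [31.4,28.1,7.9]
B = cylinder(h=2.1, r=5) → bbox [-5,-5,0] .. [5,5,2.1]
lo = A.lo+B.lo = [-2.8-5, -6.1-5, -26.3+0] = [-7.800,-11.100,-26.300]
hi = A.hi+B.hi = [31.4+5, 28.1+5, 7.9+2.1] = [36.400,33.100,10.000]
diag = √(44.2²+44.2²+36.3²) = √5224.97 = 72.284

min=[-7.800,-11.100,-26.300] max=[36.400,33.100,10.000] diag=72.284


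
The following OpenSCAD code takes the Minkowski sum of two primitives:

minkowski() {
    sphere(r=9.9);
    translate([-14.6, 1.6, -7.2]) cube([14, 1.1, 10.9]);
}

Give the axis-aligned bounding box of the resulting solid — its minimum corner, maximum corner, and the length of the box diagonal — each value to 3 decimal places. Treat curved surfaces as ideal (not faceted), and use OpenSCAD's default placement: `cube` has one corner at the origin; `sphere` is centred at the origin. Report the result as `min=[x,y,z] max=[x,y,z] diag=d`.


A = translate([-14.6, 1.6, -7.2]) cube([14, 1.1, 10.9]) → bbox [-14.6,1.6,-7.2] .. [-0.6,2.7,3.7]
B = sphere(r=9.9) → bbox [-9.9,-9.9,-9.9] .. [9.9,9.9,9.9]
lo = A.lo+B.lo = [-14.6-9.9, 1.6-9.9, -7.2-9.9] = [-24.500,-8.300,-17.100]
hi = A.hi+B.hi = [-0.6+9.9, 2.7+9.9, 3.7+9.9] = [9.300,12.600,13.600]
diag = √(33.8²+20.9²+30.7²) = √2521.74 = 50.217

min=[-24.500,-8.300,-17.100] max=[9.300,12.600,13.600] diag=50.217


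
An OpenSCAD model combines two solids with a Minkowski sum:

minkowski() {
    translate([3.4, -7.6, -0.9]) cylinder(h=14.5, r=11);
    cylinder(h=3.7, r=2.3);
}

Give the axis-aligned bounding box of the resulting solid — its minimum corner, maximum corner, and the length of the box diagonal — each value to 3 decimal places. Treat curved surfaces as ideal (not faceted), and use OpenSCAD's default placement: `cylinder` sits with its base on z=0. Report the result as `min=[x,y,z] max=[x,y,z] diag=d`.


A = translate([3.4, -7.6, -0.9]) cylinder(h=14.5, r=11) → bbox [-7.6,-18.6,-0.9] .. [14.4,3.4,13.6]
B = cylinder(h=3.7, r=2.3) → bbox [-2.3,-2.3,0] .. [2.3,2.3,3.7]
lo = A.lo+B.lo = [-7.6-2.3, -18.6-2.3, -0.9+0] = [-9.900,-20.900,-0.900]
hi = A.hi+B.hi = [14.4+2.3, 3.4+2.3, 13.6+3.7] = [16.700,5.700,17.300]
diag = √(26.6²+26.6²+18.2²) = √1746.36 = 41.789

min=[-9.900,-20.900,-0.900] max=[16.700,5.700,17.300] diag=41.789


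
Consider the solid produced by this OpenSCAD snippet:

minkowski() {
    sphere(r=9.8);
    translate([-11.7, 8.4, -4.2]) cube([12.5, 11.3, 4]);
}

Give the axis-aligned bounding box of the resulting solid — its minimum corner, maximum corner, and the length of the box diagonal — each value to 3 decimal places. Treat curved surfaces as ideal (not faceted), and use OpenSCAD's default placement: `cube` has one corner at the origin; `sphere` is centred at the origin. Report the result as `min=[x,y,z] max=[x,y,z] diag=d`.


min=[-21.500,-1.400,-14.000] max=[10.600,29.500,9.600] diag=50.420

A = translate([-11.7, 8.4, -4.2]) cube([12.5, 11.3, 4]) → bbox [-11.7,8.4,-4.2] .. [0.8,19.7,-0.2]
B = sphere(r=9.8) → bbox [-9.8,-9.8,-9.8] .. [9.8,9.8,9.8]
lo = A.lo+B.lo = [-11.7-9.8, 8.4-9.8, -4.2-9.8] = [-21.500,-1.400,-14.000]
hi = A.hi+B.hi = [0.8+9.8, 19.7+9.8, -0.2+9.8] = [10.600,29.500,9.600]
diag = √(32.1²+30.9²+23.6²) = √2542.18 = 50.420


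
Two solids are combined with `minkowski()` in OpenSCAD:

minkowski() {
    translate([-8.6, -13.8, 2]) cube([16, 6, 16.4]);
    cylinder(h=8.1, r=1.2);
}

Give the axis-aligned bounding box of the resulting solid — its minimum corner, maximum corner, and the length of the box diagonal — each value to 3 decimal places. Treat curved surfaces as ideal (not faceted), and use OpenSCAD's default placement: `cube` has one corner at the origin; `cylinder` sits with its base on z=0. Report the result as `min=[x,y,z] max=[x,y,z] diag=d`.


min=[-9.800,-15.000,2.000] max=[8.600,-6.600,26.500] diag=31.771

A = translate([-8.6, -13.8, 2]) cube([16, 6, 16.4]) → bbox [-8.6,-13.8,2] .. [7.4,-7.8,18.4]
B = cylinder(h=8.1, r=1.2) → bbox [-1.2,-1.2,0] .. [1.2,1.2,8.1]
lo = A.lo+B.lo = [-8.6-1.2, -13.8-1.2, 2+0] = [-9.800,-15.000,2.000]
hi = A.hi+B.hi = [7.4+1.2, -7.8+1.2, 18.4+8.1] = [8.600,-6.600,26.500]
diag = √(18.4²+8.4²+24.5²) = √1009.37 = 31.771


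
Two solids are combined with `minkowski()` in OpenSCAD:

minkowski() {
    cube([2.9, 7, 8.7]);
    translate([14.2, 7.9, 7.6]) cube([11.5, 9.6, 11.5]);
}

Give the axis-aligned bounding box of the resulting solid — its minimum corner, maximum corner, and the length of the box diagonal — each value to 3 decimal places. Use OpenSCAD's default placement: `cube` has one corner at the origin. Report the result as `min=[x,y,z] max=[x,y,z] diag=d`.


A = translate([14.2, 7.9, 7.6]) cube([11.5, 9.6, 11.5]) → bbox [14.2,7.9,7.6] .. [25.7,17.5,19.1]
B = cube([2.9, 7, 8.7]) → bbox [0,0,0] .. [2.9,7,8.7]
lo = A.lo+B.lo = [14.2+0, 7.9+0, 7.6+0] = [14.200,7.900,7.600]
hi = A.hi+B.hi = [25.7+2.9, 17.5+7, 19.1+8.7] = [28.600,24.500,27.800]
diag = √(14.4²+16.6²+20.2²) = √890.96 = 29.849

min=[14.200,7.900,7.600] max=[28.600,24.500,27.800] diag=29.849


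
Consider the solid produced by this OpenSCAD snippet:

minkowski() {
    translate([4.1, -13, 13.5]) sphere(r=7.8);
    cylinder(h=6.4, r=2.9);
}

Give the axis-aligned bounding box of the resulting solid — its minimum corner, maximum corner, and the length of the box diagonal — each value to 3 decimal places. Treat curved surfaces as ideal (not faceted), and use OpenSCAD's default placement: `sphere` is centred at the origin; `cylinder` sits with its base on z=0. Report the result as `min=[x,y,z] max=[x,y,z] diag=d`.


min=[-6.600,-23.700,5.700] max=[14.800,-2.300,27.700] diag=37.416

A = translate([4.1, -13, 13.5]) sphere(r=7.8) → bbox [-3.7,-20.8,5.7] .. [11.9,-5.2,21.3]
B = cylinder(h=6.4, r=2.9) → bbox [-2.9,-2.9,0] .. [2.9,2.9,6.4]
lo = A.lo+B.lo = [-3.7-2.9, -20.8-2.9, 5.7+0] = [-6.600,-23.700,5.700]
hi = A.hi+B.hi = [11.9+2.9, -5.2+2.9, 21.3+6.4] = [14.800,-2.300,27.700]
diag = √(21.4²+21.4²+22²) = √1399.92 = 37.416


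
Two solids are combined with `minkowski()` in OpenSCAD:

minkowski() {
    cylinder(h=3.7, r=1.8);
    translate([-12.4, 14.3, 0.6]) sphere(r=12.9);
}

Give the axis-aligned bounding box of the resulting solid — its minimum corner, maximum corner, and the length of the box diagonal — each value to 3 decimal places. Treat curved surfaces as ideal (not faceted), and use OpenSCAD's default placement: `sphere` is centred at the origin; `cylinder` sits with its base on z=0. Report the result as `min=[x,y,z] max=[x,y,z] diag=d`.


A = translate([-12.4, 14.3, 0.6]) sphere(r=12.9) → bbox [-25.3,1.4,-12.3] .. [0.5,27.2,13.5]
B = cylinder(h=3.7, r=1.8) → bbox [-1.8,-1.8,0] .. [1.8,1.8,3.7]
lo = A.lo+B.lo = [-25.3-1.8, 1.4-1.8, -12.3+0] = [-27.100,-0.400,-12.300]
hi = A.hi+B.hi = [0.5+1.8, 27.2+1.8, 13.5+3.7] = [2.300,29.000,17.200]
diag = √(29.4²+29.4²+29.5²) = √2598.97 = 50.980

min=[-27.100,-0.400,-12.300] max=[2.300,29.000,17.200] diag=50.980


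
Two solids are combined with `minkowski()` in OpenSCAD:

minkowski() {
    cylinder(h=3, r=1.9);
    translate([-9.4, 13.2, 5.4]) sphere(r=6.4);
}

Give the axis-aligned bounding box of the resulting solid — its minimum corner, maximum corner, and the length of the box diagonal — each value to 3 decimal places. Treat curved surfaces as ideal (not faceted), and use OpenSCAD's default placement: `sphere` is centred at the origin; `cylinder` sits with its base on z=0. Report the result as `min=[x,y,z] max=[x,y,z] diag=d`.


min=[-17.700,4.900,-1.000] max=[-1.100,21.500,14.800] diag=28.298

A = translate([-9.4, 13.2, 5.4]) sphere(r=6.4) → bbox [-15.8,6.8,-1] .. [-3,19.6,11.8]
B = cylinder(h=3, r=1.9) → bbox [-1.9,-1.9,0] .. [1.9,1.9,3]
lo = A.lo+B.lo = [-15.8-1.9, 6.8-1.9, -1+0] = [-17.700,4.900,-1.000]
hi = A.hi+B.hi = [-3+1.9, 19.6+1.9, 11.8+3] = [-1.100,21.500,14.800]
diag = √(16.6²+16.6²+15.8²) = √800.76 = 28.298


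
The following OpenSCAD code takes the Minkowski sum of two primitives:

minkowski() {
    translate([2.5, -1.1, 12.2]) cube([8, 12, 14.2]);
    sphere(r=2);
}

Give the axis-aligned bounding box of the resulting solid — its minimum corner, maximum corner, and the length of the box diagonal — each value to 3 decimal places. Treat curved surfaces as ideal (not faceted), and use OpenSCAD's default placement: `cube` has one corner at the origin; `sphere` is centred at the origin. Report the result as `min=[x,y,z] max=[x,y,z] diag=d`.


A = translate([2.5, -1.1, 12.2]) cube([8, 12, 14.2]) → bbox [2.5,-1.1,12.2] .. [10.5,10.9,26.4]
B = sphere(r=2) → bbox [-2,-2,-2] .. [2,2,2]
lo = A.lo+B.lo = [2.5-2, -1.1-2, 12.2-2] = [0.500,-3.100,10.200]
hi = A.hi+B.hi = [10.5+2, 10.9+2, 26.4+2] = [12.500,12.900,28.400]
diag = √(12²+16²+18.2²) = √731.24 = 27.041

min=[0.500,-3.100,10.200] max=[12.500,12.900,28.400] diag=27.041


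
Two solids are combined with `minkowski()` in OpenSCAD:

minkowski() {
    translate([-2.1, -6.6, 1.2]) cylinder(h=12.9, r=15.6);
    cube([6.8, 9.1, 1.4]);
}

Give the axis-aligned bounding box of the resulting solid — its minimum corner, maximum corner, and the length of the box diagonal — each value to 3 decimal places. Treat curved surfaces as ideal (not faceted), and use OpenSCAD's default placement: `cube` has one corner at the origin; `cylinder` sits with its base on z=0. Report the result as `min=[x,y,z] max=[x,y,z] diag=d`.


min=[-17.700,-22.200,1.200] max=[20.300,18.100,15.500] diag=57.206

A = translate([-2.1, -6.6, 1.2]) cylinder(h=12.9, r=15.6) → bbox [-17.7,-22.2,1.2] .. [13.5,9,14.1]
B = cube([6.8, 9.1, 1.4]) → bbox [0,0,0] .. [6.8,9.1,1.4]
lo = A.lo+B.lo = [-17.7+0, -22.2+0, 1.2+0] = [-17.700,-22.200,1.200]
hi = A.hi+B.hi = [13.5+6.8, 9+9.1, 14.1+1.4] = [20.300,18.100,15.500]
diag = √(38²+40.3²+14.3²) = √3272.58 = 57.206
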